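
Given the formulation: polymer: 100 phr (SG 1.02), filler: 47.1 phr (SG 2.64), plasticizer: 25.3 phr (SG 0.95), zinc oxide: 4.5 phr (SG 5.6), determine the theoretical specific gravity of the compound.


Sum of weights = 176.9
Volume contributions:
  polymer: 100/1.02 = 98.0392
  filler: 47.1/2.64 = 17.8409
  plasticizer: 25.3/0.95 = 26.6316
  zinc oxide: 4.5/5.6 = 0.8036
Sum of volumes = 143.3153
SG = 176.9 / 143.3153 = 1.234

SG = 1.234


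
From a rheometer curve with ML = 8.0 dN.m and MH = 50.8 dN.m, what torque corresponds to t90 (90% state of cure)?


M90 = ML + 0.9 * (MH - ML)
M90 = 8.0 + 0.9 * (50.8 - 8.0)
M90 = 8.0 + 0.9 * 42.8
M90 = 46.52 dN.m

46.52 dN.m


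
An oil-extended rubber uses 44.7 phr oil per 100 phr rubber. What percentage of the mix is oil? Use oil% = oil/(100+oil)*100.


Oil % = oil / (100 + oil) * 100
= 44.7 / (100 + 44.7) * 100
= 44.7 / 144.7 * 100
= 30.89%

30.89%


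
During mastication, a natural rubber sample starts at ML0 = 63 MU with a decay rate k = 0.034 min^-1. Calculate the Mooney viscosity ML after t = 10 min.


ML = ML0 * exp(-k * t)
ML = 63 * exp(-0.034 * 10)
ML = 63 * 0.7118
ML = 44.84 MU

44.84 MU


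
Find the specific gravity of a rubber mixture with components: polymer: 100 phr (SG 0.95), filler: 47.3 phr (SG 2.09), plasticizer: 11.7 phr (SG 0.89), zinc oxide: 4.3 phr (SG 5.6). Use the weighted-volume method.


Sum of weights = 163.3
Volume contributions:
  polymer: 100/0.95 = 105.2632
  filler: 47.3/2.09 = 22.6316
  plasticizer: 11.7/0.89 = 13.1461
  zinc oxide: 4.3/5.6 = 0.7679
Sum of volumes = 141.8087
SG = 163.3 / 141.8087 = 1.152

SG = 1.152


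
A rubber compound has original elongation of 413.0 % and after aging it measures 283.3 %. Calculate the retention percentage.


Retention = aged / original * 100
= 283.3 / 413.0 * 100
= 68.6%

68.6%


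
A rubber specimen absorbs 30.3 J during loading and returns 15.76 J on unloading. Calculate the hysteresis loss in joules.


Hysteresis loss = loading - unloading
= 30.3 - 15.76
= 14.54 J

14.54 J


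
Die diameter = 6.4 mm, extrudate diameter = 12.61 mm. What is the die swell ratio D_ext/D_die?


Die swell ratio = D_extrudate / D_die
= 12.61 / 6.4
= 1.97

Die swell = 1.97


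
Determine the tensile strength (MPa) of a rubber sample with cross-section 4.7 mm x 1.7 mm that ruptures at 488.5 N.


Area = width * thickness = 4.7 * 1.7 = 7.99 mm^2
TS = force / area = 488.5 / 7.99 = 61.14 MPa

61.14 MPa


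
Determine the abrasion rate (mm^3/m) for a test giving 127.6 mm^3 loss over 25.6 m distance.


Rate = volume_loss / distance
= 127.6 / 25.6
= 4.984 mm^3/m

4.984 mm^3/m


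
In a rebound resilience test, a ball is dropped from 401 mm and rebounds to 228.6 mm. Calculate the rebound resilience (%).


Resilience = h_rebound / h_drop * 100
= 228.6 / 401 * 100
= 57.0%

57.0%


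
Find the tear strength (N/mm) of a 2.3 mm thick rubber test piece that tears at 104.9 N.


Tear strength = force / thickness
= 104.9 / 2.3
= 45.61 N/mm

45.61 N/mm


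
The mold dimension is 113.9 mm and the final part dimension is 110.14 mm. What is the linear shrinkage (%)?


Shrinkage = (mold - part) / mold * 100
= (113.9 - 110.14) / 113.9 * 100
= 3.76 / 113.9 * 100
= 3.3%

3.3%


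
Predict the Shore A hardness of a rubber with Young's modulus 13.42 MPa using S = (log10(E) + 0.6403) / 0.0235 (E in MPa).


log10(E) = 0.0235*S - 0.6403  =>  S = (log10(E) + 0.6403) / 0.0235
log10(13.42) = 1.127753
S = (1.127753 + 0.6403) / 0.0235 = 1.768053 / 0.0235
S = 75.2

Shore A = 75.2


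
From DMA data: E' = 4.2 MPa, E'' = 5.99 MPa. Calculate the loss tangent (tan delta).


tan delta = E'' / E'
= 5.99 / 4.2
= 1.4262

tan delta = 1.4262


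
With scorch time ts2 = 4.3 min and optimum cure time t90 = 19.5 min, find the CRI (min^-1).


CRI = 100 / (t90 - ts2)
= 100 / (19.5 - 4.3)
= 100 / 15.2
= 6.58 min^-1

6.58 min^-1


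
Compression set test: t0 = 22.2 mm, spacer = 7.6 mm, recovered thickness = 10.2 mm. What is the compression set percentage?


CS = (t0 - recovered) / (t0 - ts) * 100
= (22.2 - 10.2) / (22.2 - 7.6) * 100
= 12.0 / 14.6 * 100
= 82.2%

82.2%


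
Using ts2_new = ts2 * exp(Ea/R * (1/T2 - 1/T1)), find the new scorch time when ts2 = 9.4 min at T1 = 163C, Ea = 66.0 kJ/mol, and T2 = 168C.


Convert temperatures: T1 = 163 + 273.15 = 436.15 K, T2 = 168 + 273.15 = 441.15 K
ts2_new = 9.4 * exp(66000 / 8.314 * (1/441.15 - 1/436.15))
1/T2 - 1/T1 = -2.5987e-05
ts2_new = 7.65 min

7.65 min


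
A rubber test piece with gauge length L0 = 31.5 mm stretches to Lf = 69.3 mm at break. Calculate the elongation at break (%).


Elongation = (Lf - L0) / L0 * 100
= (69.3 - 31.5) / 31.5 * 100
= 37.8 / 31.5 * 100
= 120.0%

120.0%


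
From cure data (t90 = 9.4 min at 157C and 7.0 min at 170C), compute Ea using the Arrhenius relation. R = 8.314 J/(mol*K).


T1 = 430.15 K, T2 = 443.15 K
1/T1 - 1/T2 = 6.8198e-05
ln(t1/t2) = ln(9.4/7.0) = 0.2948
Ea = 8.314 * 0.2948 / 6.8198e-05 = 35938.8479 J/mol
Ea = 35.94 kJ/mol

35.94 kJ/mol


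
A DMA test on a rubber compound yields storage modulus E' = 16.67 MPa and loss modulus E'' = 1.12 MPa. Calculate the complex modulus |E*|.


|E*| = sqrt(E'^2 + E''^2)
= sqrt(16.67^2 + 1.12^2)
= sqrt(277.8889 + 1.2544)
= 16.708 MPa

16.708 MPa


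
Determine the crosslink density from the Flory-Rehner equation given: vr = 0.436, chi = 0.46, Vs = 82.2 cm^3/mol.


ln(1 - vr) = ln(1 - 0.436) = -0.5727
Numerator = -((-0.5727) + 0.436 + 0.46 * 0.436^2) = 0.0493
Denominator = 82.2 * (0.436^(1/3) - 0.436/2) = 44.4109
nu = 0.0493 / 44.4109 = 0.0011 mol/cm^3

0.0011 mol/cm^3


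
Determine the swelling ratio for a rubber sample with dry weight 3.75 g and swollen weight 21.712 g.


Q = W_swollen / W_dry
Q = 21.712 / 3.75
Q = 5.79

Q = 5.79


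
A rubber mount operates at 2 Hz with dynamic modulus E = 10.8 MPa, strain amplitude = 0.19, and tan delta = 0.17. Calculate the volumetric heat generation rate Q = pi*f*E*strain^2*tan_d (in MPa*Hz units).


Q = pi * f * E * strain^2 * tan_d
= pi * 2 * 10.8 * 0.19^2 * 0.17
= pi * 2 * 10.8 * 0.0361 * 0.17
= 0.4164

Q = 0.4164


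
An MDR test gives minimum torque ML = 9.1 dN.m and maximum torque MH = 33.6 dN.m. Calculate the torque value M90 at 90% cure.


M90 = ML + 0.9 * (MH - ML)
M90 = 9.1 + 0.9 * (33.6 - 9.1)
M90 = 9.1 + 0.9 * 24.5
M90 = 31.15 dN.m

31.15 dN.m


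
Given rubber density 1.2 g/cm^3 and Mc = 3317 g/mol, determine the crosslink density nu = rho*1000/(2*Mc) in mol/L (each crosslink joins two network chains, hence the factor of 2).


nu = rho * 1000 / (2 * Mc)
nu = 1.2 * 1000 / (2 * 3317)
nu = 1200.0 / 6634
nu = 0.1809 mol/L

0.1809 mol/L


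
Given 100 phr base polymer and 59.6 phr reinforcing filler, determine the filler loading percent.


Filler % = filler / (rubber + filler) * 100
= 59.6 / (100 + 59.6) * 100
= 59.6 / 159.6 * 100
= 37.34%

37.34%


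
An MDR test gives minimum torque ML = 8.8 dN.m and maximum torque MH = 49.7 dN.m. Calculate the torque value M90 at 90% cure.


M90 = ML + 0.9 * (MH - ML)
M90 = 8.8 + 0.9 * (49.7 - 8.8)
M90 = 8.8 + 0.9 * 40.9
M90 = 45.61 dN.m

45.61 dN.m


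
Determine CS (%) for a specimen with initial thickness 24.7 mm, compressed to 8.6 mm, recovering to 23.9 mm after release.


CS = (t0 - recovered) / (t0 - ts) * 100
= (24.7 - 23.9) / (24.7 - 8.6) * 100
= 0.8 / 16.1 * 100
= 5.0%

5.0%


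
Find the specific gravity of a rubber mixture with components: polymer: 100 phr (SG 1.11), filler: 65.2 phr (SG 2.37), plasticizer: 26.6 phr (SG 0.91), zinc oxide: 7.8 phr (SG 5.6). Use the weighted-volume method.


Sum of weights = 199.6
Volume contributions:
  polymer: 100/1.11 = 90.0901
  filler: 65.2/2.37 = 27.5105
  plasticizer: 26.6/0.91 = 29.2308
  zinc oxide: 7.8/5.6 = 1.3929
Sum of volumes = 148.2243
SG = 199.6 / 148.2243 = 1.347

SG = 1.347


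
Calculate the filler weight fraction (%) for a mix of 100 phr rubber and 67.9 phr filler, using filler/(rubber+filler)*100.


Filler % = filler / (rubber + filler) * 100
= 67.9 / (100 + 67.9) * 100
= 67.9 / 167.9 * 100
= 40.44%

40.44%


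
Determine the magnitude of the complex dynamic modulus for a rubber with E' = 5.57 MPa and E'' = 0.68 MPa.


|E*| = sqrt(E'^2 + E''^2)
= sqrt(5.57^2 + 0.68^2)
= sqrt(31.0249 + 0.4624)
= 5.611 MPa

5.611 MPa


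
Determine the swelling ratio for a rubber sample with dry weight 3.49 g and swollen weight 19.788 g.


Q = W_swollen / W_dry
Q = 19.788 / 3.49
Q = 5.67

Q = 5.67


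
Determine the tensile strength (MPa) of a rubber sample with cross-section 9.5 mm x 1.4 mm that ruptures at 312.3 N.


Area = width * thickness = 9.5 * 1.4 = 13.3 mm^2
TS = force / area = 312.3 / 13.3 = 23.48 MPa

23.48 MPa


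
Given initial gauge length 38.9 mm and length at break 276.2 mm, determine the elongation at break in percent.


Elongation = (Lf - L0) / L0 * 100
= (276.2 - 38.9) / 38.9 * 100
= 237.3 / 38.9 * 100
= 610.0%

610.0%


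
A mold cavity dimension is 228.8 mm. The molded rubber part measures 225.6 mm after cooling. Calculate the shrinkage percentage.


Shrinkage = (mold - part) / mold * 100
= (228.8 - 225.6) / 228.8 * 100
= 3.2 / 228.8 * 100
= 1.4%

1.4%


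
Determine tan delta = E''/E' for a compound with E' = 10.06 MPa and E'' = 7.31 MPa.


tan delta = E'' / E'
= 7.31 / 10.06
= 0.7266

tan delta = 0.7266


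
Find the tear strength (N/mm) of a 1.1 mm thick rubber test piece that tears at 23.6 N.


Tear strength = force / thickness
= 23.6 / 1.1
= 21.45 N/mm

21.45 N/mm


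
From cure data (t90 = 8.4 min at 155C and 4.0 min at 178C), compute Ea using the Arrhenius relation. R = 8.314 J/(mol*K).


T1 = 428.15 K, T2 = 451.15 K
1/T1 - 1/T2 = 1.1907e-04
ln(t1/t2) = ln(8.4/4.0) = 0.7419
Ea = 8.314 * 0.7419 / 1.1907e-04 = 51804.3615 J/mol
Ea = 51.8 kJ/mol

51.8 kJ/mol


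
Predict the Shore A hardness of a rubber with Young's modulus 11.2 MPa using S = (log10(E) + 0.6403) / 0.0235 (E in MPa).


log10(E) = 0.0235*S - 0.6403  =>  S = (log10(E) + 0.6403) / 0.0235
log10(11.2) = 1.049218
S = (1.049218 + 0.6403) / 0.0235 = 1.689518 / 0.0235
S = 71.9

Shore A = 71.9


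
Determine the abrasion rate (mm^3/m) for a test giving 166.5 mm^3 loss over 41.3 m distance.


Rate = volume_loss / distance
= 166.5 / 41.3
= 4.031 mm^3/m

4.031 mm^3/m


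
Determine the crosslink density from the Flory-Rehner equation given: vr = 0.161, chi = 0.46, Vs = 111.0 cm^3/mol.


ln(1 - vr) = ln(1 - 0.161) = -0.1755
Numerator = -((-0.1755) + 0.161 + 0.46 * 0.161^2) = 0.0026
Denominator = 111.0 * (0.161^(1/3) - 0.161/2) = 51.4499
nu = 0.0026 / 51.4499 = 5.0941e-05 mol/cm^3

5.0941e-05 mol/cm^3


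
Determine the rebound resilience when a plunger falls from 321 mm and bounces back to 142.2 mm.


Resilience = h_rebound / h_drop * 100
= 142.2 / 321 * 100
= 44.3%

44.3%


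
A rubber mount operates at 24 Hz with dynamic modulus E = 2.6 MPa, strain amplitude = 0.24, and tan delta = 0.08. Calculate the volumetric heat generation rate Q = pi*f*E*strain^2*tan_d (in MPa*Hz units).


Q = pi * f * E * strain^2 * tan_d
= pi * 24 * 2.6 * 0.24^2 * 0.08
= pi * 24 * 2.6 * 0.0576 * 0.08
= 0.9033

Q = 0.9033


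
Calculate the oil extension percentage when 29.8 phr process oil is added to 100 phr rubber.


Oil % = oil / (100 + oil) * 100
= 29.8 / (100 + 29.8) * 100
= 29.8 / 129.8 * 100
= 22.96%

22.96%


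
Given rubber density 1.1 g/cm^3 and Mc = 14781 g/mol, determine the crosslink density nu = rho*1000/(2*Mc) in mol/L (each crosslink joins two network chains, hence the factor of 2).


nu = rho * 1000 / (2 * Mc)
nu = 1.1 * 1000 / (2 * 14781)
nu = 1100.0 / 29562
nu = 0.0372 mol/L

0.0372 mol/L


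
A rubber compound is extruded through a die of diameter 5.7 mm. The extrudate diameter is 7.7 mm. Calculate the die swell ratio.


Die swell ratio = D_extrudate / D_die
= 7.7 / 5.7
= 1.351

Die swell = 1.351


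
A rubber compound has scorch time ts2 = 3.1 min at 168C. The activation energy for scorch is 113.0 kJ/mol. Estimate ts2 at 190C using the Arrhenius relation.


Convert temperatures: T1 = 168 + 273.15 = 441.15 K, T2 = 190 + 273.15 = 463.15 K
ts2_new = 3.1 * exp(113000 / 8.314 * (1/463.15 - 1/441.15))
1/T2 - 1/T1 = -1.0767e-04
ts2_new = 0.72 min

0.72 min


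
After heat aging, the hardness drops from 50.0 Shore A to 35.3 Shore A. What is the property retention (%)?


Retention = aged / original * 100
= 35.3 / 50.0 * 100
= 70.6%

70.6%


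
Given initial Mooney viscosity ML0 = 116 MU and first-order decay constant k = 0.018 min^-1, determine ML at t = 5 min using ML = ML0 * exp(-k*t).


ML = ML0 * exp(-k * t)
ML = 116 * exp(-0.018 * 5)
ML = 116 * 0.9139
ML = 106.02 MU

106.02 MU


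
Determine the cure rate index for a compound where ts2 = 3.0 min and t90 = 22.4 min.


CRI = 100 / (t90 - ts2)
= 100 / (22.4 - 3.0)
= 100 / 19.4
= 5.15 min^-1

5.15 min^-1


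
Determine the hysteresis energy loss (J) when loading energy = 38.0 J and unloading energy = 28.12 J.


Hysteresis loss = loading - unloading
= 38.0 - 28.12
= 9.88 J

9.88 J


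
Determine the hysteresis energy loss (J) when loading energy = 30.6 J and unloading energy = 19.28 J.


Hysteresis loss = loading - unloading
= 30.6 - 19.28
= 11.32 J

11.32 J


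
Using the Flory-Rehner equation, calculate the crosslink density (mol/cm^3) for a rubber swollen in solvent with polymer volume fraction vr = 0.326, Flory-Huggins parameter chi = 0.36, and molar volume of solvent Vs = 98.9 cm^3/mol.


ln(1 - vr) = ln(1 - 0.326) = -0.3945
Numerator = -((-0.3945) + 0.326 + 0.36 * 0.326^2) = 0.0303
Denominator = 98.9 * (0.326^(1/3) - 0.326/2) = 51.9461
nu = 0.0303 / 51.9461 = 5.8264e-04 mol/cm^3

5.8264e-04 mol/cm^3


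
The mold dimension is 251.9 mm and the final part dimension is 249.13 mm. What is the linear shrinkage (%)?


Shrinkage = (mold - part) / mold * 100
= (251.9 - 249.13) / 251.9 * 100
= 2.77 / 251.9 * 100
= 1.1%

1.1%


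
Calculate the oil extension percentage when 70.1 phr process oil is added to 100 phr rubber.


Oil % = oil / (100 + oil) * 100
= 70.1 / (100 + 70.1) * 100
= 70.1 / 170.1 * 100
= 41.21%

41.21%


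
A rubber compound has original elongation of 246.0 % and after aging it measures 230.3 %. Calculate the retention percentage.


Retention = aged / original * 100
= 230.3 / 246.0 * 100
= 93.6%

93.6%


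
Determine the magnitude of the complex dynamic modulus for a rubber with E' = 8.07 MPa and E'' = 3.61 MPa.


|E*| = sqrt(E'^2 + E''^2)
= sqrt(8.07^2 + 3.61^2)
= sqrt(65.1249 + 13.0321)
= 8.841 MPa

8.841 MPa


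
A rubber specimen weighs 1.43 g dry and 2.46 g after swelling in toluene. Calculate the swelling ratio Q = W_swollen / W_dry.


Q = W_swollen / W_dry
Q = 2.46 / 1.43
Q = 1.72

Q = 1.72


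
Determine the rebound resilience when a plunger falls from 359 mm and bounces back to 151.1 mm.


Resilience = h_rebound / h_drop * 100
= 151.1 / 359 * 100
= 42.1%

42.1%


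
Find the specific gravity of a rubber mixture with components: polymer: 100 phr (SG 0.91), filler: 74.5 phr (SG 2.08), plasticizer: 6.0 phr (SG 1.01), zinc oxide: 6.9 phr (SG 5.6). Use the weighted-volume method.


Sum of weights = 187.4
Volume contributions:
  polymer: 100/0.91 = 109.8901
  filler: 74.5/2.08 = 35.8173
  plasticizer: 6.0/1.01 = 5.9406
  zinc oxide: 6.9/5.6 = 1.2321
Sum of volumes = 152.8802
SG = 187.4 / 152.8802 = 1.226

SG = 1.226


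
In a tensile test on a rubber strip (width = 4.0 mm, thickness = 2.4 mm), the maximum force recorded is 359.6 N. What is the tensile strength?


Area = width * thickness = 4.0 * 2.4 = 9.6 mm^2
TS = force / area = 359.6 / 9.6 = 37.46 MPa

37.46 MPa


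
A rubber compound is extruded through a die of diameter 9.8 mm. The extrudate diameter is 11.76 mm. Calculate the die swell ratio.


Die swell ratio = D_extrudate / D_die
= 11.76 / 9.8
= 1.2

Die swell = 1.2


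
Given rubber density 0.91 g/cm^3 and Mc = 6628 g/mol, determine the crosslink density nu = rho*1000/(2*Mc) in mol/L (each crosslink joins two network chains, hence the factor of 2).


nu = rho * 1000 / (2 * Mc)
nu = 0.91 * 1000 / (2 * 6628)
nu = 910.0 / 13256
nu = 0.0686 mol/L

0.0686 mol/L


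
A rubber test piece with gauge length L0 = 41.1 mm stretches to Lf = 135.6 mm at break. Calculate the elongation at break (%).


Elongation = (Lf - L0) / L0 * 100
= (135.6 - 41.1) / 41.1 * 100
= 94.5 / 41.1 * 100
= 229.9%

229.9%


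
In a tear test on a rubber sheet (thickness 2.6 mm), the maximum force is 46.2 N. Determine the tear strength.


Tear strength = force / thickness
= 46.2 / 2.6
= 17.77 N/mm

17.77 N/mm


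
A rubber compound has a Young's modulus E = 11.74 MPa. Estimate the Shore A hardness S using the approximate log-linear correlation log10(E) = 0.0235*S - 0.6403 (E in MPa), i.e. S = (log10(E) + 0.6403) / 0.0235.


log10(E) = 0.0235*S - 0.6403  =>  S = (log10(E) + 0.6403) / 0.0235
log10(11.74) = 1.069668
S = (1.069668 + 0.6403) / 0.0235 = 1.709968 / 0.0235
S = 72.8

Shore A = 72.8


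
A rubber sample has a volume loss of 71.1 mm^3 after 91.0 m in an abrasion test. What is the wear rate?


Rate = volume_loss / distance
= 71.1 / 91.0
= 0.781 mm^3/m

0.781 mm^3/m


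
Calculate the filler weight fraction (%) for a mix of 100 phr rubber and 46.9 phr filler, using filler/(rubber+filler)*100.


Filler % = filler / (rubber + filler) * 100
= 46.9 / (100 + 46.9) * 100
= 46.9 / 146.9 * 100
= 31.93%

31.93%


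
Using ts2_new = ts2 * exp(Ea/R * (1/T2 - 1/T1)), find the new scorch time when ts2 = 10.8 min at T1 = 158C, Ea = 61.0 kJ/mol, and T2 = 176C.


Convert temperatures: T1 = 158 + 273.15 = 431.15 K, T2 = 176 + 273.15 = 449.15 K
ts2_new = 10.8 * exp(61000 / 8.314 * (1/449.15 - 1/431.15))
1/T2 - 1/T1 = -9.2951e-05
ts2_new = 5.46 min

5.46 min


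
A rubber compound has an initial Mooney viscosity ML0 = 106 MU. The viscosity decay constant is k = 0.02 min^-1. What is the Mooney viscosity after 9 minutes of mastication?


ML = ML0 * exp(-k * t)
ML = 106 * exp(-0.02 * 9)
ML = 106 * 0.8353
ML = 88.54 MU

88.54 MU


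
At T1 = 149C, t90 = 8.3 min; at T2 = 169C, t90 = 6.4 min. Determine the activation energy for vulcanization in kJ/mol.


T1 = 422.15 K, T2 = 442.15 K
1/T1 - 1/T2 = 1.0715e-04
ln(t1/t2) = ln(8.3/6.4) = 0.2600
Ea = 8.314 * 0.2600 / 1.0715e-04 = 20170.6011 J/mol
Ea = 20.17 kJ/mol

20.17 kJ/mol


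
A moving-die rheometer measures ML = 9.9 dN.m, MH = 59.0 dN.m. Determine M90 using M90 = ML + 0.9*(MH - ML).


M90 = ML + 0.9 * (MH - ML)
M90 = 9.9 + 0.9 * (59.0 - 9.9)
M90 = 9.9 + 0.9 * 49.1
M90 = 54.09 dN.m

54.09 dN.m


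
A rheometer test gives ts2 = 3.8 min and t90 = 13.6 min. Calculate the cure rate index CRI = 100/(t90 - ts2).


CRI = 100 / (t90 - ts2)
= 100 / (13.6 - 3.8)
= 100 / 9.8
= 10.2 min^-1

10.2 min^-1


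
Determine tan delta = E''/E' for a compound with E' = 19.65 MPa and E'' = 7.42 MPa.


tan delta = E'' / E'
= 7.42 / 19.65
= 0.3776

tan delta = 0.3776


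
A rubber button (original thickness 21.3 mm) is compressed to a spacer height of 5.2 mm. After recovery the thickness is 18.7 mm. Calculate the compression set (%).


CS = (t0 - recovered) / (t0 - ts) * 100
= (21.3 - 18.7) / (21.3 - 5.2) * 100
= 2.6 / 16.1 * 100
= 16.1%

16.1%


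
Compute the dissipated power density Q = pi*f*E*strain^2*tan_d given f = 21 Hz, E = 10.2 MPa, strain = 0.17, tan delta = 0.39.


Q = pi * f * E * strain^2 * tan_d
= pi * 21 * 10.2 * 0.17^2 * 0.39
= pi * 21 * 10.2 * 0.0289 * 0.39
= 7.5846

Q = 7.5846


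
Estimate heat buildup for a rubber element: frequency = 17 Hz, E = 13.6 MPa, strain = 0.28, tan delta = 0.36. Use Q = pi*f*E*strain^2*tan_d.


Q = pi * f * E * strain^2 * tan_d
= pi * 17 * 13.6 * 0.28^2 * 0.36
= pi * 17 * 13.6 * 0.0784 * 0.36
= 20.5001

Q = 20.5001


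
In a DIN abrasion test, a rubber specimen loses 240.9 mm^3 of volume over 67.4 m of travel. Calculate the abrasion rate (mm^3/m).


Rate = volume_loss / distance
= 240.9 / 67.4
= 3.574 mm^3/m

3.574 mm^3/m


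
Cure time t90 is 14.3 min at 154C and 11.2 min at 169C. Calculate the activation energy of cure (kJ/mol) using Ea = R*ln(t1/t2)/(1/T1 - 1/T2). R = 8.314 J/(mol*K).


T1 = 427.15 K, T2 = 442.15 K
1/T1 - 1/T2 = 7.9422e-05
ln(t1/t2) = ln(14.3/11.2) = 0.2443
Ea = 8.314 * 0.2443 / 7.9422e-05 = 25578.4137 J/mol
Ea = 25.58 kJ/mol

25.58 kJ/mol


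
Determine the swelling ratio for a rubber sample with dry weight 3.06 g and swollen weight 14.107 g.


Q = W_swollen / W_dry
Q = 14.107 / 3.06
Q = 4.61

Q = 4.61


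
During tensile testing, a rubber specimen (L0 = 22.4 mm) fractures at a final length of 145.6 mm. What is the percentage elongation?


Elongation = (Lf - L0) / L0 * 100
= (145.6 - 22.4) / 22.4 * 100
= 123.2 / 22.4 * 100
= 550.0%

550.0%


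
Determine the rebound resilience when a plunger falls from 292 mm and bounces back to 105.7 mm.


Resilience = h_rebound / h_drop * 100
= 105.7 / 292 * 100
= 36.2%

36.2%


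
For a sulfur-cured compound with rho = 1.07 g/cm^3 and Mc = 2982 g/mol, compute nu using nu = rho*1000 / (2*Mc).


nu = rho * 1000 / (2 * Mc)
nu = 1.07 * 1000 / (2 * 2982)
nu = 1070.0 / 5964
nu = 0.1794 mol/L

0.1794 mol/L


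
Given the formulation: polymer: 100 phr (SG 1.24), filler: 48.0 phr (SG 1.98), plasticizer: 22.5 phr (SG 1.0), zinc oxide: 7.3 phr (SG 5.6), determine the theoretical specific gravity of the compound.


Sum of weights = 177.8
Volume contributions:
  polymer: 100/1.24 = 80.6452
  filler: 48.0/1.98 = 24.2424
  plasticizer: 22.5/1.0 = 22.5000
  zinc oxide: 7.3/5.6 = 1.3036
Sum of volumes = 128.6912
SG = 177.8 / 128.6912 = 1.382

SG = 1.382


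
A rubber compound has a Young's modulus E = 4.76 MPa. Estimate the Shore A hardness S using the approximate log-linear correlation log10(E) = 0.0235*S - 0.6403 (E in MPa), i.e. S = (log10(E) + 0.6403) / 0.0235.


log10(E) = 0.0235*S - 0.6403  =>  S = (log10(E) + 0.6403) / 0.0235
log10(4.76) = 0.677607
S = (0.677607 + 0.6403) / 0.0235 = 1.317907 / 0.0235
S = 56.1

Shore A = 56.1


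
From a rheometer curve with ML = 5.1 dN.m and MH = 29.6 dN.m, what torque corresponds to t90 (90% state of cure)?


M90 = ML + 0.9 * (MH - ML)
M90 = 5.1 + 0.9 * (29.6 - 5.1)
M90 = 5.1 + 0.9 * 24.5
M90 = 27.15 dN.m

27.15 dN.m


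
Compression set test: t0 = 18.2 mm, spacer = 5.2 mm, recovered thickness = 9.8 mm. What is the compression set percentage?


CS = (t0 - recovered) / (t0 - ts) * 100
= (18.2 - 9.8) / (18.2 - 5.2) * 100
= 8.4 / 13.0 * 100
= 64.6%

64.6%


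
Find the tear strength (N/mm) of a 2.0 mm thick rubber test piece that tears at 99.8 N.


Tear strength = force / thickness
= 99.8 / 2.0
= 49.9 N/mm

49.9 N/mm


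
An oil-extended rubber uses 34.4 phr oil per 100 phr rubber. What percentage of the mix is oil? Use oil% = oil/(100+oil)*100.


Oil % = oil / (100 + oil) * 100
= 34.4 / (100 + 34.4) * 100
= 34.4 / 134.4 * 100
= 25.6%

25.6%


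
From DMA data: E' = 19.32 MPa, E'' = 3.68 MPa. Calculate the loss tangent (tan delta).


tan delta = E'' / E'
= 3.68 / 19.32
= 0.1905

tan delta = 0.1905


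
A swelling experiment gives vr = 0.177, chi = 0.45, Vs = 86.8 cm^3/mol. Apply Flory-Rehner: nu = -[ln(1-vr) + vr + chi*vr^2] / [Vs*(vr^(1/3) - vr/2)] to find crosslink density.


ln(1 - vr) = ln(1 - 0.177) = -0.1948
Numerator = -((-0.1948) + 0.177 + 0.45 * 0.177^2) = 0.0037
Denominator = 86.8 * (0.177^(1/3) - 0.177/2) = 41.0536
nu = 0.0037 / 41.0536 = 9.0151e-05 mol/cm^3

9.0151e-05 mol/cm^3


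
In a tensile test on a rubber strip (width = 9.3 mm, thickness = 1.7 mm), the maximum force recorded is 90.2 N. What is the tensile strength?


Area = width * thickness = 9.3 * 1.7 = 15.81 mm^2
TS = force / area = 90.2 / 15.81 = 5.71 MPa

5.71 MPa


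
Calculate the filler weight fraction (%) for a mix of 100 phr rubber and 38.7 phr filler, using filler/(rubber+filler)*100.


Filler % = filler / (rubber + filler) * 100
= 38.7 / (100 + 38.7) * 100
= 38.7 / 138.7 * 100
= 27.9%

27.9%


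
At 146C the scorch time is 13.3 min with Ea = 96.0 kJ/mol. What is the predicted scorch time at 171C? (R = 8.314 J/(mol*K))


Convert temperatures: T1 = 146 + 273.15 = 419.15 K, T2 = 171 + 273.15 = 444.15 K
ts2_new = 13.3 * exp(96000 / 8.314 * (1/444.15 - 1/419.15))
1/T2 - 1/T1 = -1.3429e-04
ts2_new = 2.82 min

2.82 min


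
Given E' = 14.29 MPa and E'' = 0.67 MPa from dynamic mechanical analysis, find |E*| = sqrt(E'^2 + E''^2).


|E*| = sqrt(E'^2 + E''^2)
= sqrt(14.29^2 + 0.67^2)
= sqrt(204.2041 + 0.4489)
= 14.306 MPa

14.306 MPa


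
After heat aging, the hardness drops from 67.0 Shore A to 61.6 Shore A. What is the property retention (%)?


Retention = aged / original * 100
= 61.6 / 67.0 * 100
= 91.9%

91.9%


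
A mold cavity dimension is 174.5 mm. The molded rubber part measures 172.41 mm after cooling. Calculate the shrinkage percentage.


Shrinkage = (mold - part) / mold * 100
= (174.5 - 172.41) / 174.5 * 100
= 2.09 / 174.5 * 100
= 1.2%

1.2%


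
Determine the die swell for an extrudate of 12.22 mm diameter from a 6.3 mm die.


Die swell ratio = D_extrudate / D_die
= 12.22 / 6.3
= 1.94

Die swell = 1.94


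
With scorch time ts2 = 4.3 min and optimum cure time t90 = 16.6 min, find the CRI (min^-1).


CRI = 100 / (t90 - ts2)
= 100 / (16.6 - 4.3)
= 100 / 12.3
= 8.13 min^-1

8.13 min^-1


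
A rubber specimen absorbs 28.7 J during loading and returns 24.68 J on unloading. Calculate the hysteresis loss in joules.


Hysteresis loss = loading - unloading
= 28.7 - 24.68
= 4.02 J

4.02 J


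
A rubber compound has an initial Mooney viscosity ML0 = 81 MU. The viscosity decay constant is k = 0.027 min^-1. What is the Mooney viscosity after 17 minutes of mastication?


ML = ML0 * exp(-k * t)
ML = 81 * exp(-0.027 * 17)
ML = 81 * 0.6319
ML = 51.19 MU

51.19 MU


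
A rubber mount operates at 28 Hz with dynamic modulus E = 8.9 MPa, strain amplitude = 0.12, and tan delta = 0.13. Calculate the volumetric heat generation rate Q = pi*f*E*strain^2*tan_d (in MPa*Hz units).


Q = pi * f * E * strain^2 * tan_d
= pi * 28 * 8.9 * 0.12^2 * 0.13
= pi * 28 * 8.9 * 0.0144 * 0.13
= 1.4656

Q = 1.4656


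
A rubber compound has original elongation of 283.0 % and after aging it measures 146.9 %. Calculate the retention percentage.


Retention = aged / original * 100
= 146.9 / 283.0 * 100
= 51.9%

51.9%


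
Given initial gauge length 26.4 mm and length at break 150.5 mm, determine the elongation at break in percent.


Elongation = (Lf - L0) / L0 * 100
= (150.5 - 26.4) / 26.4 * 100
= 124.1 / 26.4 * 100
= 470.1%

470.1%


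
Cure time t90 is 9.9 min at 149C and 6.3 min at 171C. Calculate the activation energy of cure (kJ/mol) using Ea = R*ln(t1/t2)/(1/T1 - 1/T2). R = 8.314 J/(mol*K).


T1 = 422.15 K, T2 = 444.15 K
1/T1 - 1/T2 = 1.1733e-04
ln(t1/t2) = ln(9.9/6.3) = 0.4520
Ea = 8.314 * 0.4520 / 1.1733e-04 = 32026.3865 J/mol
Ea = 32.03 kJ/mol

32.03 kJ/mol


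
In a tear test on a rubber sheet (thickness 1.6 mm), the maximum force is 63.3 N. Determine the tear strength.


Tear strength = force / thickness
= 63.3 / 1.6
= 39.56 N/mm

39.56 N/mm


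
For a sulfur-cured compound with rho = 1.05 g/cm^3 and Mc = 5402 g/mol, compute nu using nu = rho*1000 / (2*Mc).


nu = rho * 1000 / (2 * Mc)
nu = 1.05 * 1000 / (2 * 5402)
nu = 1050.0 / 10804
nu = 0.0972 mol/L

0.0972 mol/L


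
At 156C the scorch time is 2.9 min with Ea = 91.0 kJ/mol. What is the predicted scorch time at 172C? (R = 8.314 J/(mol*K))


Convert temperatures: T1 = 156 + 273.15 = 429.15 K, T2 = 172 + 273.15 = 445.15 K
ts2_new = 2.9 * exp(91000 / 8.314 * (1/445.15 - 1/429.15))
1/T2 - 1/T1 = -8.3754e-05
ts2_new = 1.16 min

1.16 min


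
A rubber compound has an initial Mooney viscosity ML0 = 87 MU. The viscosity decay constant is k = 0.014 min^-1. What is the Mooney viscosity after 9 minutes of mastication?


ML = ML0 * exp(-k * t)
ML = 87 * exp(-0.014 * 9)
ML = 87 * 0.8816
ML = 76.7 MU

76.7 MU


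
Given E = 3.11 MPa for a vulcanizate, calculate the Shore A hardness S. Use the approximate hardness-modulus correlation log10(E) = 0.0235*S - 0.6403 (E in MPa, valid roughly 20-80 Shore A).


log10(E) = 0.0235*S - 0.6403  =>  S = (log10(E) + 0.6403) / 0.0235
log10(3.11) = 0.492760
S = (0.492760 + 0.6403) / 0.0235 = 1.133060 / 0.0235
S = 48.2

Shore A = 48.2


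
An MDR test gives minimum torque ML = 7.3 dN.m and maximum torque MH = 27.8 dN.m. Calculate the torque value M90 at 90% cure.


M90 = ML + 0.9 * (MH - ML)
M90 = 7.3 + 0.9 * (27.8 - 7.3)
M90 = 7.3 + 0.9 * 20.5
M90 = 25.75 dN.m

25.75 dN.m


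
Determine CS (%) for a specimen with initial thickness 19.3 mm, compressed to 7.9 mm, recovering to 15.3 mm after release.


CS = (t0 - recovered) / (t0 - ts) * 100
= (19.3 - 15.3) / (19.3 - 7.9) * 100
= 4.0 / 11.4 * 100
= 35.1%

35.1%


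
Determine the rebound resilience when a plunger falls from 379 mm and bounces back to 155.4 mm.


Resilience = h_rebound / h_drop * 100
= 155.4 / 379 * 100
= 41.0%

41.0%


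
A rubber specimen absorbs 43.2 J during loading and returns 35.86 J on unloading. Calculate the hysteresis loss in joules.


Hysteresis loss = loading - unloading
= 43.2 - 35.86
= 7.34 J

7.34 J


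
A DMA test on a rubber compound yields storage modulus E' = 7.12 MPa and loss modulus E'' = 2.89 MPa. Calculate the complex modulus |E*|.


|E*| = sqrt(E'^2 + E''^2)
= sqrt(7.12^2 + 2.89^2)
= sqrt(50.6944 + 8.3521)
= 7.684 MPa

7.684 MPa


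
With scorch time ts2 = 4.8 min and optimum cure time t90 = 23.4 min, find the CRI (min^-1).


CRI = 100 / (t90 - ts2)
= 100 / (23.4 - 4.8)
= 100 / 18.6
= 5.38 min^-1

5.38 min^-1


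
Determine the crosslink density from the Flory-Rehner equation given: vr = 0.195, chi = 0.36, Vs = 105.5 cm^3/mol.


ln(1 - vr) = ln(1 - 0.195) = -0.2169
Numerator = -((-0.2169) + 0.195 + 0.36 * 0.195^2) = 0.0082
Denominator = 105.5 * (0.195^(1/3) - 0.195/2) = 50.8920
nu = 0.0082 / 50.8920 = 1.6160e-04 mol/cm^3

1.6160e-04 mol/cm^3


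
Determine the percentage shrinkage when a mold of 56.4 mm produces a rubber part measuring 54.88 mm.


Shrinkage = (mold - part) / mold * 100
= (56.4 - 54.88) / 56.4 * 100
= 1.52 / 56.4 * 100
= 2.7%

2.7%


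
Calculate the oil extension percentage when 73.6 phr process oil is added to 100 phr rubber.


Oil % = oil / (100 + oil) * 100
= 73.6 / (100 + 73.6) * 100
= 73.6 / 173.6 * 100
= 42.4%

42.4%


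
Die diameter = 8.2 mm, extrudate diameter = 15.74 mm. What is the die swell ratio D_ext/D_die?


Die swell ratio = D_extrudate / D_die
= 15.74 / 8.2
= 1.92

Die swell = 1.92


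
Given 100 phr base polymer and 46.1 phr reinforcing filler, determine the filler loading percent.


Filler % = filler / (rubber + filler) * 100
= 46.1 / (100 + 46.1) * 100
= 46.1 / 146.1 * 100
= 31.55%

31.55%


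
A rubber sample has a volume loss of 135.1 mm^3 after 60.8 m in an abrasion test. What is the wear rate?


Rate = volume_loss / distance
= 135.1 / 60.8
= 2.222 mm^3/m

2.222 mm^3/m


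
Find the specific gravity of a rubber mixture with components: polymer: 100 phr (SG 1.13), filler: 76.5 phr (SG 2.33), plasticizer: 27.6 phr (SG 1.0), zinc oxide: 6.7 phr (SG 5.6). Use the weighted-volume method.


Sum of weights = 210.8
Volume contributions:
  polymer: 100/1.13 = 88.4956
  filler: 76.5/2.33 = 32.8326
  plasticizer: 27.6/1.0 = 27.6000
  zinc oxide: 6.7/5.6 = 1.1964
Sum of volumes = 150.1246
SG = 210.8 / 150.1246 = 1.404

SG = 1.404


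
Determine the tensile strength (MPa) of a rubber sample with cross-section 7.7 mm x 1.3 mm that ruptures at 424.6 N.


Area = width * thickness = 7.7 * 1.3 = 10.01 mm^2
TS = force / area = 424.6 / 10.01 = 42.42 MPa

42.42 MPa


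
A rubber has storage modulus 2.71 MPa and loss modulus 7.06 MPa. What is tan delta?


tan delta = E'' / E'
= 7.06 / 2.71
= 2.6052

tan delta = 2.6052


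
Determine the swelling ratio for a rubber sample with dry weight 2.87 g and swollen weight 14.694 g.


Q = W_swollen / W_dry
Q = 14.694 / 2.87
Q = 5.12

Q = 5.12


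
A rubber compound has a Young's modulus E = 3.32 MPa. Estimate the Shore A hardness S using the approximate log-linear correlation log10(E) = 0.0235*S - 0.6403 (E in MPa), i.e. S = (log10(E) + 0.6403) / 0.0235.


log10(E) = 0.0235*S - 0.6403  =>  S = (log10(E) + 0.6403) / 0.0235
log10(3.32) = 0.521138
S = (0.521138 + 0.6403) / 0.0235 = 1.161438 / 0.0235
S = 49.4

Shore A = 49.4


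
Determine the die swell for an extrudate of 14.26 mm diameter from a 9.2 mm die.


Die swell ratio = D_extrudate / D_die
= 14.26 / 9.2
= 1.55

Die swell = 1.55


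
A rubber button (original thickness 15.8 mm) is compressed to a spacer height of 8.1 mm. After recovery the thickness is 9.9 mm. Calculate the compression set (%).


CS = (t0 - recovered) / (t0 - ts) * 100
= (15.8 - 9.9) / (15.8 - 8.1) * 100
= 5.9 / 7.7 * 100
= 76.6%

76.6%


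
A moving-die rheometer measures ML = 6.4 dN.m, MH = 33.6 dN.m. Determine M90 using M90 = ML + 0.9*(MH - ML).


M90 = ML + 0.9 * (MH - ML)
M90 = 6.4 + 0.9 * (33.6 - 6.4)
M90 = 6.4 + 0.9 * 27.2
M90 = 30.88 dN.m

30.88 dN.m


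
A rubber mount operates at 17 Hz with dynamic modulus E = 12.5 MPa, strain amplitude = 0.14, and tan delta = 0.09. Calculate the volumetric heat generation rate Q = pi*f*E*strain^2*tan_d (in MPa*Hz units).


Q = pi * f * E * strain^2 * tan_d
= pi * 17 * 12.5 * 0.14^2 * 0.09
= pi * 17 * 12.5 * 0.0196 * 0.09
= 1.1776

Q = 1.1776


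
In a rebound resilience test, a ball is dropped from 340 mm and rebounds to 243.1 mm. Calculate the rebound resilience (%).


Resilience = h_rebound / h_drop * 100
= 243.1 / 340 * 100
= 71.5%

71.5%


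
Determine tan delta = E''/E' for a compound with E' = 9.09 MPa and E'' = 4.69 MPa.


tan delta = E'' / E'
= 4.69 / 9.09
= 0.516

tan delta = 0.516


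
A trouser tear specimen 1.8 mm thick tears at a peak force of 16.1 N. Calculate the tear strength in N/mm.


Tear strength = force / thickness
= 16.1 / 1.8
= 8.94 N/mm

8.94 N/mm


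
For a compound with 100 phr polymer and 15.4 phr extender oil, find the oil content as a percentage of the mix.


Oil % = oil / (100 + oil) * 100
= 15.4 / (100 + 15.4) * 100
= 15.4 / 115.4 * 100
= 13.34%

13.34%


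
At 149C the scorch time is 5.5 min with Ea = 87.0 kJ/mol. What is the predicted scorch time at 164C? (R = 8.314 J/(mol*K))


Convert temperatures: T1 = 149 + 273.15 = 422.15 K, T2 = 164 + 273.15 = 437.15 K
ts2_new = 5.5 * exp(87000 / 8.314 * (1/437.15 - 1/422.15))
1/T2 - 1/T1 = -8.1282e-05
ts2_new = 2.35 min

2.35 min


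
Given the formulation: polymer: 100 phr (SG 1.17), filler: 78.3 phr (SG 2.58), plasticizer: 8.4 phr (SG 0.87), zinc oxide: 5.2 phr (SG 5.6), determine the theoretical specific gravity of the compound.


Sum of weights = 191.9
Volume contributions:
  polymer: 100/1.17 = 85.4701
  filler: 78.3/2.58 = 30.3488
  plasticizer: 8.4/0.87 = 9.6552
  zinc oxide: 5.2/5.6 = 0.9286
Sum of volumes = 126.4027
SG = 191.9 / 126.4027 = 1.518

SG = 1.518


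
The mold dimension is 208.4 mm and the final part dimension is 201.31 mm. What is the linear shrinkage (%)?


Shrinkage = (mold - part) / mold * 100
= (208.4 - 201.31) / 208.4 * 100
= 7.09 / 208.4 * 100
= 3.4%

3.4%


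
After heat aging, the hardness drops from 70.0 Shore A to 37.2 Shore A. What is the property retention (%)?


Retention = aged / original * 100
= 37.2 / 70.0 * 100
= 53.1%

53.1%


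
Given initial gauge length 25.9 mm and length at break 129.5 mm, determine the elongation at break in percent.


Elongation = (Lf - L0) / L0 * 100
= (129.5 - 25.9) / 25.9 * 100
= 103.6 / 25.9 * 100
= 400.0%

400.0%


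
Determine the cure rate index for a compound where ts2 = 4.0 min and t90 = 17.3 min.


CRI = 100 / (t90 - ts2)
= 100 / (17.3 - 4.0)
= 100 / 13.3
= 7.52 min^-1

7.52 min^-1


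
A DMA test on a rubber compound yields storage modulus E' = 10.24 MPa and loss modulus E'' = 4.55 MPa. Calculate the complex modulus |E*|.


|E*| = sqrt(E'^2 + E''^2)
= sqrt(10.24^2 + 4.55^2)
= sqrt(104.8576 + 20.7025)
= 11.205 MPa

11.205 MPa


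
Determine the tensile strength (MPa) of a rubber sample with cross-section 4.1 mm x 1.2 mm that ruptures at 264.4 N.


Area = width * thickness = 4.1 * 1.2 = 4.92 mm^2
TS = force / area = 264.4 / 4.92 = 53.74 MPa

53.74 MPa


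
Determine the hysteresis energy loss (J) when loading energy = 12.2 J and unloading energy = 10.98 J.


Hysteresis loss = loading - unloading
= 12.2 - 10.98
= 1.22 J

1.22 J


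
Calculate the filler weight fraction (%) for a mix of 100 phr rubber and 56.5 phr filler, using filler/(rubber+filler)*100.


Filler % = filler / (rubber + filler) * 100
= 56.5 / (100 + 56.5) * 100
= 56.5 / 156.5 * 100
= 36.1%

36.1%


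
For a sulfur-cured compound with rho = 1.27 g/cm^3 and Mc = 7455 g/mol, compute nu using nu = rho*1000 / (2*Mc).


nu = rho * 1000 / (2 * Mc)
nu = 1.27 * 1000 / (2 * 7455)
nu = 1270.0 / 14910
nu = 0.0852 mol/L

0.0852 mol/L


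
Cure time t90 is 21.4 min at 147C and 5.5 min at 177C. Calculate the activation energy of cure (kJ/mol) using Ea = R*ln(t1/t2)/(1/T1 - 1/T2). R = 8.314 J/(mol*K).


T1 = 420.15 K, T2 = 450.15 K
1/T1 - 1/T2 = 1.5862e-04
ln(t1/t2) = ln(21.4/5.5) = 1.3586
Ea = 8.314 * 1.3586 / 1.5862e-04 = 71212.4109 J/mol
Ea = 71.21 kJ/mol

71.21 kJ/mol


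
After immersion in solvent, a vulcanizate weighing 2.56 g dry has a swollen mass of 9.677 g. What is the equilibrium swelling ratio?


Q = W_swollen / W_dry
Q = 9.677 / 2.56
Q = 3.78

Q = 3.78


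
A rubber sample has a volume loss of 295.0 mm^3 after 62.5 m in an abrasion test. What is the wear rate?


Rate = volume_loss / distance
= 295.0 / 62.5
= 4.72 mm^3/m

4.72 mm^3/m


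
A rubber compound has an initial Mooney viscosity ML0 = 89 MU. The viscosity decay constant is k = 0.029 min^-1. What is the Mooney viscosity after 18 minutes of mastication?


ML = ML0 * exp(-k * t)
ML = 89 * exp(-0.029 * 18)
ML = 89 * 0.5933
ML = 52.81 MU

52.81 MU


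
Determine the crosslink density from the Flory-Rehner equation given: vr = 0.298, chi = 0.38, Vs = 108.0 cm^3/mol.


ln(1 - vr) = ln(1 - 0.298) = -0.3538
Numerator = -((-0.3538) + 0.298 + 0.38 * 0.298^2) = 0.0221
Denominator = 108.0 * (0.298^(1/3) - 0.298/2) = 56.0457
nu = 0.0221 / 56.0457 = 3.9390e-04 mol/cm^3

3.9390e-04 mol/cm^3


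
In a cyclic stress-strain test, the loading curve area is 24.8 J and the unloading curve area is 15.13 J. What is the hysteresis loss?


Hysteresis loss = loading - unloading
= 24.8 - 15.13
= 9.67 J

9.67 J


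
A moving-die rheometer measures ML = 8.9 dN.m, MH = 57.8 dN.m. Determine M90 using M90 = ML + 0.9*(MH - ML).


M90 = ML + 0.9 * (MH - ML)
M90 = 8.9 + 0.9 * (57.8 - 8.9)
M90 = 8.9 + 0.9 * 48.9
M90 = 52.91 dN.m

52.91 dN.m


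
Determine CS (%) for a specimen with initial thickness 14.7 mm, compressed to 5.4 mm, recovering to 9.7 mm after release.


CS = (t0 - recovered) / (t0 - ts) * 100
= (14.7 - 9.7) / (14.7 - 5.4) * 100
= 5.0 / 9.3 * 100
= 53.8%

53.8%


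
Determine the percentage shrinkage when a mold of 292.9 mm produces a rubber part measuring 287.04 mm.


Shrinkage = (mold - part) / mold * 100
= (292.9 - 287.04) / 292.9 * 100
= 5.86 / 292.9 * 100
= 2.0%

2.0%


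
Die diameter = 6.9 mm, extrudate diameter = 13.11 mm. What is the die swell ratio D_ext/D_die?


Die swell ratio = D_extrudate / D_die
= 13.11 / 6.9
= 1.9

Die swell = 1.9


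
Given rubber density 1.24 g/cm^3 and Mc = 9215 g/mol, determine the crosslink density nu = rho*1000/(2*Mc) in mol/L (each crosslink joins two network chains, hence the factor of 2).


nu = rho * 1000 / (2 * Mc)
nu = 1.24 * 1000 / (2 * 9215)
nu = 1240.0 / 18430
nu = 0.0673 mol/L

0.0673 mol/L
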